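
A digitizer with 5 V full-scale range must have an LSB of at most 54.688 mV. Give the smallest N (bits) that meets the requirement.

7 bits

Number of steps required ≥ 5 V / 54.688 mV = 91.43.
Need 2^N ≥ 91.43; 2^6 = 64, 2^7 = 128.
Minimum N = 7.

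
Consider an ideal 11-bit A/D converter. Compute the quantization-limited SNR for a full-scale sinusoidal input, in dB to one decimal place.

SNR ≈ 6.02·N + 1.76 dB = 6.02·11 + 1.76 = 67.98 dB.

68.0 dB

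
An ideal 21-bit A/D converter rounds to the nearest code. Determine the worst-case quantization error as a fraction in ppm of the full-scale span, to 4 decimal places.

Rounding → worst-case error = ½ LSB = V_FS/2^22, so 1e+06/4194304 = 0.238419 ppm of full scale.

0.2384 ppm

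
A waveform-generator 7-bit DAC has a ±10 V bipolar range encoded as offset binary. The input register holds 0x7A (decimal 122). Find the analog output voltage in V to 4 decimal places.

LSB = 20 V / 2^7 = 156.250 mV.
Code 0x7A = 122 decimal.
V_out = (−10) + 122 × 0.15625 V = 9.0625 V.

9.0625 V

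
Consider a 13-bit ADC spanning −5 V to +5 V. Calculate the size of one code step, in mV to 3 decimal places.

Full-scale span = 10 V.
LSB = 10 / 2^13 = 10 / 8192 = 0.0012207 V = 1.221 mV.

1.221 mV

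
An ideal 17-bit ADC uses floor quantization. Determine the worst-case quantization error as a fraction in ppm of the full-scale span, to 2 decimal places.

7.63 ppm

Truncating → worst-case error = 1 LSB = V_FS/2^17, so 1e+06/131072 = 7.62939 ppm of full scale.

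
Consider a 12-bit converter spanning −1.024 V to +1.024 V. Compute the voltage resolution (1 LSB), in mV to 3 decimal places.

Full-scale span = 2.048 V.
LSB = 2.048 / 2^12 = 2.048 / 4096 = 0.0005 V = 0.500 mV.

0.500 mV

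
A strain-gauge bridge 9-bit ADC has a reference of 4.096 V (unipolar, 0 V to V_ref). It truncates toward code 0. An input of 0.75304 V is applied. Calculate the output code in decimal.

code 94

With 512 levels over 4.096 V, one step is 8.000 mV.
(V_in − V_low)/LSB = (0.75304 − 0) / 0.008 = 94.130.
⌊·⌋(94.130) = 94.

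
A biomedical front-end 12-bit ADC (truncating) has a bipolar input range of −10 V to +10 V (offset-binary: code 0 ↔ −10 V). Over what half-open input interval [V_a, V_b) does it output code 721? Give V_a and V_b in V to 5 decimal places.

[-6.47949 V, -6.47461 V)

LSB = 20/2^12 = 4.883 mV.
V_a = V_low + 721·LSB = -6.47949 V; V_b = V_low + 722·LSB = -6.47461 V.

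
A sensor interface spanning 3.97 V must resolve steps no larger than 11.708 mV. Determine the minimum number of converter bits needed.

9 bits

Number of steps required ≥ 3.97 V / 11.708 mV = 339.08.
Need 2^N ≥ 339.08; 2^8 = 256, 2^9 = 512.
Minimum N = 9.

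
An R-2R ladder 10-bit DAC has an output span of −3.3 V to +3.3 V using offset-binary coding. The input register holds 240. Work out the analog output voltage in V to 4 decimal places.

-1.7531 V

LSB = 6.6 V / 2^10 = 6.445 mV.
V_out = (−3.3) + 240 × 0.00644531 V = -1.75313 V.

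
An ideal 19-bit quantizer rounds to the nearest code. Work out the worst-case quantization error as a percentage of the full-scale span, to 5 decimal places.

0.00010 %

Rounding → worst-case error = ½ LSB = V_FS/2^20, so 100/1048576 = 9.53674e-05 % of full scale.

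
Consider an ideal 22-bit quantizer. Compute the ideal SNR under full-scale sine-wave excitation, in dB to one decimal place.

134.2 dB

SNR ≈ 6.02·N + 1.76 dB = 6.02·22 + 1.76 = 134.20 dB.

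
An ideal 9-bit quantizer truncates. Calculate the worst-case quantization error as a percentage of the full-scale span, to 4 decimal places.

Truncating → worst-case error = 1 LSB = V_FS/2^9, so 100/512 = 0.195312 % of full scale.

0.1953 %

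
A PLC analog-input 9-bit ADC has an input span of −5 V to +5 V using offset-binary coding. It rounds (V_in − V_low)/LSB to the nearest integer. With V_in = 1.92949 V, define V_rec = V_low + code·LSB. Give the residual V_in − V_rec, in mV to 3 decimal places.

-4.104 mV

One LSB is 10 V / 512 = 19.531 mV.
Scaled input = 354.7899 LSBs, so code = 355.
Reconstructed: 1.9335938 V.
Difference: -0.00410375 V → -4.104 mV.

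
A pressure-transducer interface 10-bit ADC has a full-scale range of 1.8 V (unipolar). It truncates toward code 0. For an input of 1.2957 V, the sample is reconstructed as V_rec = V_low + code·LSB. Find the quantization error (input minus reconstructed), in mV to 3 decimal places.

Step size: 1.8 V ÷ 2^10 = 1.758 mV.
Scaled input = 737.1093 LSBs, so code = 737.
Code 737 maps back to 0 + 737×0.00175781 V = 1.2955078 V.
Difference: 0.000192188 V → 0.192 mV.

0.192 mV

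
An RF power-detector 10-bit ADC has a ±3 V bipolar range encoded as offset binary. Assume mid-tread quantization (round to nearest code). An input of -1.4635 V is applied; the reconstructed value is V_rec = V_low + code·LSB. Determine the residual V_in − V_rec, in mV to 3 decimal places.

Step size: 6 V ÷ 2^10 = 5.859 mV.
(-1.4635 − (−3))/0.00585938 = 262.2293; round gives code 262.
V_rec = (−3) + 262·0.00585938 = -1.4648438 V.
V_in − V_rec = 0.00134375 V = 1.344 mV.

1.344 mV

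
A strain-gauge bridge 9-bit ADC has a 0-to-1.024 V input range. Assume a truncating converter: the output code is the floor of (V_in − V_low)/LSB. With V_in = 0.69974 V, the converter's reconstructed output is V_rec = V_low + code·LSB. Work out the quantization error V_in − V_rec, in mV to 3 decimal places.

LSB = 1.024/2^9 = 2.000 mV.
Scaled input = 349.8700 LSBs, so code = 349.
Reconstructed: 0.698 V.
Difference: 0.00174 V → 1.740 mV.

1.740 mV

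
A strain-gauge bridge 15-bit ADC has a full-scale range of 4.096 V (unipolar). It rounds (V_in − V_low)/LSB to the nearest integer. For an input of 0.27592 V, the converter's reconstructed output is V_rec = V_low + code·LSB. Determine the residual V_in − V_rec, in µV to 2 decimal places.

45.00 µV

One LSB is 4.096 V / 32768 = 125.00 µV.
(0.27592 − 0)/0.000125 = 2207.3600; round gives code 2207.
Reconstructed: 0.275875 V.
Difference: 4.5e-05 V → 45.00 µV.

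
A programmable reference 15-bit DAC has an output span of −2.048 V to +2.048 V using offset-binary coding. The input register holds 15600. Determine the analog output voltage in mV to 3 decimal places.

LSB = 4.096 V / 2^15 = 125.00 µV.
V_out = (−2.048) + 15600 × 0.000125 V = -0.098 V.
= -98.000 mV.

-98.000 mV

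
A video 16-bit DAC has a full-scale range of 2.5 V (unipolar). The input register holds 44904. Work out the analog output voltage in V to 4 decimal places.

1.7130 V

LSB = 2.5 V / 2^16 = 38.15 µV.
V_out = 0 + 44904 × 3.8147e-05 V = 1.71295 V.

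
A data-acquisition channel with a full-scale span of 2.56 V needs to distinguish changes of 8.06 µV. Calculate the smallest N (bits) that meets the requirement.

19 bits

Number of steps required ≥ 2.56 V / 8.06 µV = 317617.87.
Need 2^N ≥ 317617.87; 2^18 = 262144, 2^19 = 524288.
Minimum N = 19.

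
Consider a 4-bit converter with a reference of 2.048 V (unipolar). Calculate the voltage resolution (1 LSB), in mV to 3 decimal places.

128.000 mV

Full-scale span = 2.048 V.
LSB = 2.048 / 2^4 = 2.048 / 16 = 0.128 V = 128.000 mV.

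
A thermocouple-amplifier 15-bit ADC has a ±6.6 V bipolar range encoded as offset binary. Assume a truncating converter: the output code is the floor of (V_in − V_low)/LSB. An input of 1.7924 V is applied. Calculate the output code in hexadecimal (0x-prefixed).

LSB = 13.2 V / 32768 = 402.83 µV.
(V_in − V_low)/LSB = (1.7924 − (−6.6)) / 0.000402832 = 20833.497.
⌊·⌋(20833.497) = 20833.
In hexadecimal (0x-prefixed): 0x5161.

code 0x5161 (decimal 20833)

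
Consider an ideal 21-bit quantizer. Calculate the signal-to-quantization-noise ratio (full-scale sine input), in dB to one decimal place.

SNR ≈ 6.02·N + 1.76 dB = 6.02·21 + 1.76 = 128.18 dB.

128.2 dB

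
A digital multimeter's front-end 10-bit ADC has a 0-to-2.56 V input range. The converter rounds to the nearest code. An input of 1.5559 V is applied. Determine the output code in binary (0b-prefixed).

code 0b1001101110 (decimal 622)

LSB = 2.56 V / 1024 = 2.500 mV.
(1.5559 − 0) / 0.0025 = 622.360 LSBs.
Round → code 622.
In binary (0b-prefixed): 0b1001101110.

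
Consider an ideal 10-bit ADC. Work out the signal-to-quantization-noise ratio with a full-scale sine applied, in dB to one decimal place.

SNR ≈ 6.02·N + 1.76 dB = 6.02·10 + 1.76 = 61.96 dB.

62.0 dB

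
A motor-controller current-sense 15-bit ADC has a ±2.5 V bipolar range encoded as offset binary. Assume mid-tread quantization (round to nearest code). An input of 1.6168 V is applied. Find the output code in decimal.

Full-scale span = 5 V; LSB = 5/2^15 = 152.59 µV.
(V_in − V_low)/LSB = (1.6168 − (−2.5)) / 0.000152588 = 26979.860.
So the output code is 26980.

code 26980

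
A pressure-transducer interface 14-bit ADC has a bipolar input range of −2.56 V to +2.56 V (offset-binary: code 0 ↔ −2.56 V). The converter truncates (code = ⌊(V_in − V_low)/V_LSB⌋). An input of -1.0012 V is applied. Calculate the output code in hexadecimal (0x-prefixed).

With 16384 levels over 5.12 V, one step is 312.50 µV.
Input sits at 4988.160 steps above V_low.
Floor → code 4988.
In hexadecimal (0x-prefixed): 0x137C.

code 0x137C (decimal 4988)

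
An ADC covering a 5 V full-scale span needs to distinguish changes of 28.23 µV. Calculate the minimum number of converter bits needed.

Number of steps required ≥ 5 V / 28.23 µV = 177116.54.
Need 2^N ≥ 177116.54; 2^17 = 131072, 2^18 = 262144.
Minimum N = 18.

18 bits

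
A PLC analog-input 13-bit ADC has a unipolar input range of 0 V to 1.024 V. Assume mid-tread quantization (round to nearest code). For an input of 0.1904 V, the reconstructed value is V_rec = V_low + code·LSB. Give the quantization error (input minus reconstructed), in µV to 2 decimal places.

25.00 µV

LSB = 1.024/2^13 = 125.00 µV.
(0.1904 − 0)/0.000125 = 1523.2000; round gives code 1523.
V_rec = 0 + 1523·0.000125 = 0.190375 V.
Difference: 2.5e-05 V → 25.00 µV.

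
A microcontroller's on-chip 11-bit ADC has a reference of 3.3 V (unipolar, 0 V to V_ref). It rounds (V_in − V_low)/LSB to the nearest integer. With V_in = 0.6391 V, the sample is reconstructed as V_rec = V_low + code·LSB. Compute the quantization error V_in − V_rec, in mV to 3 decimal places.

One LSB is 3.3 V / 2048 = 1.611 mV.
Scaled input = 396.6293 LSBs, so code = 397.
Reconstructed: 0.63969727 V.
Error = 0.6391 − 0.63969727 = -0.000597266 V = -0.597 mV.

-0.597 mV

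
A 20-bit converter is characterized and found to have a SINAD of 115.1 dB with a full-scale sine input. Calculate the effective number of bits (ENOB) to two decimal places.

18.83 bits

ENOB = (SINAD − 1.76) / 6.02 = (115.1 − 1.76)/6.02 = 18.827.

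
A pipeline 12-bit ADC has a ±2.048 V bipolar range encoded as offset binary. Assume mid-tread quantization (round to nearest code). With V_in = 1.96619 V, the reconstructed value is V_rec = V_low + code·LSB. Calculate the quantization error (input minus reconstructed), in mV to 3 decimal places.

One LSB is 4.096 V / 4096 = 1.000 mV.
Scaled input = 4014.1900 LSBs, so code = 4014.
Code 4014 maps back to (−2.048) + 4014×0.001 V = 1.966 V.
Difference: 0.00019 V → 0.190 mV.

0.190 mV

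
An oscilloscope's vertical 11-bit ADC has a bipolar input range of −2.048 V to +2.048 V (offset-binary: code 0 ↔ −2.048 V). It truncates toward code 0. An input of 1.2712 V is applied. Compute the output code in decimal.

code 1659

With 2048 levels over 4.096 V, one step is 2.000 mV.
(1.2712 − (−2.048)) / 0.002 = 1659.600 LSBs.
So the output code is 1659.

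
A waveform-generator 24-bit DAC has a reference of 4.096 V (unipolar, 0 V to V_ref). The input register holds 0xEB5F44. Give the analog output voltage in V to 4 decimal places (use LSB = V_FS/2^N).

3.7660 V

LSB = 4.096 V / 2^24 = 0.24 µV.
Code 0xEB5F44 = 15425348 decimal.
V_out = 0 + 15425348 × 2.44141e-07 V = 3.76595 V.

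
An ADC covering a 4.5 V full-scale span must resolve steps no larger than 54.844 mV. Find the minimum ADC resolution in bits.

7 bits

Number of steps required ≥ 4.5 V / 54.844 mV = 82.05.
Need 2^N ≥ 82.05; 2^6 = 64, 2^7 = 128.
Minimum N = 7.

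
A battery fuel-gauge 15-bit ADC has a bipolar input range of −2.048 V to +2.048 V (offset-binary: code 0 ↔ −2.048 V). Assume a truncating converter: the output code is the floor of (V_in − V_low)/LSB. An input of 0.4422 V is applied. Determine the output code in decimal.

code 19921

Full-scale span = 4.096 V; LSB = 4.096/2^15 = 125.00 µV.
(0.4422 − (−2.048)) / 0.000125 = 19921.600 LSBs.
Floor → code 19921.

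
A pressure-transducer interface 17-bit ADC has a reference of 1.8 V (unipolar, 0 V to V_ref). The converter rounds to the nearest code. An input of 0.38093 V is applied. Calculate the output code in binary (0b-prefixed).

Full-scale span = 1.8 V; LSB = 1.8/2^17 = 13.73 µV.
(V_in − V_low)/LSB = (0.38093 − 0) / 1.37329e-05 = 27738.476.
Round → code 27738.
In binary (0b-prefixed): 0b110110001011010.

code 0b110110001011010 (decimal 27738)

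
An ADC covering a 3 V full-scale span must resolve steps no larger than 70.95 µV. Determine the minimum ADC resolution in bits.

Number of steps required ≥ 3 V / 70.95 µV = 42283.30.
Need 2^N ≥ 42283.30; 2^15 = 32768, 2^16 = 65536.
Minimum N = 16.

16 bits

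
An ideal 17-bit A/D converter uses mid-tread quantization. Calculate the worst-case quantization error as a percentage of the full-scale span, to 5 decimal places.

Rounding → worst-case error = ½ LSB = V_FS/2^18, so 100/262144 = 0.00038147 % of full scale.

0.00038 %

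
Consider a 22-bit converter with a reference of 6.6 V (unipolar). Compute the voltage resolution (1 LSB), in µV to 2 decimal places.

1.57 µV

Full-scale span = 6.6 V.
LSB = 6.6 / 2^22 = 6.6 / 4194304 = 1.57356e-06 V = 1.57 µV.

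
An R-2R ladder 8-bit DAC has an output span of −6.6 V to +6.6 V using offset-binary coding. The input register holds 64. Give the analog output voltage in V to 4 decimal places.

LSB = 13.2 V / 2^8 = 51.562 mV.
V_out = (−6.6) + 64 × 0.0515625 V = -3.3 V.

-3.3000 V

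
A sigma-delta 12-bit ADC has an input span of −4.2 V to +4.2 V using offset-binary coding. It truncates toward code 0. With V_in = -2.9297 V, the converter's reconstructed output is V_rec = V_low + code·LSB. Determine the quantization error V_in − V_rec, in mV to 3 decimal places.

One LSB is 8.4 V / 4096 = 2.051 mV.
Scaled input = 619.4225 LSBs, so code = 619.
Reconstructed: -2.9305664 V.
Difference: 0.000866406 V → 0.866 mV.

0.866 mV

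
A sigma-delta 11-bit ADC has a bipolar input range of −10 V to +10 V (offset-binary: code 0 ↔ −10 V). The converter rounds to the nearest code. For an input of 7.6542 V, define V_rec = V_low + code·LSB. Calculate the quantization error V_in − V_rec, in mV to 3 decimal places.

One LSB is 20 V / 2048 = 9.766 mV.
(V_in − V_low)/LSB = (7.6542 − (−10))/0.00976562 = 1807.7901 → code 1808 (round).
Code 1808 maps back to (−10) + 1808×0.00976562 V = 7.65625 V.
Difference: -0.00205 V → -2.050 mV.

-2.050 mV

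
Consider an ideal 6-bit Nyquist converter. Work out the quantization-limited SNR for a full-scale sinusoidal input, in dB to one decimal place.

37.9 dB

SNR ≈ 6.02·N + 1.76 dB = 6.02·6 + 1.76 = 37.88 dB.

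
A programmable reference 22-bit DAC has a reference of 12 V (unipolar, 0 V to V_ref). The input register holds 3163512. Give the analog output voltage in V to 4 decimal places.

9.0509 V

LSB = 12 V / 2^22 = 2.86 µV.
V_out = 0 + 3163512 × 2.86102e-06 V = 9.05088 V.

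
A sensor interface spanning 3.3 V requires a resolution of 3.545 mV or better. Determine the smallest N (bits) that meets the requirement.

10 bits

Number of steps required ≥ 3.3 V / 3.545 mV = 930.89.
Need 2^N ≥ 930.89; 2^9 = 512, 2^10 = 1024.
Minimum N = 10.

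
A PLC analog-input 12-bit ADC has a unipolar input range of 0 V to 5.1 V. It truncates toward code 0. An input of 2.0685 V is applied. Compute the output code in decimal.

code 1661

Full-scale span = 5.1 V; LSB = 5.1/2^12 = 1.245 mV.
(V_in − V_low)/LSB = (2.0685 − 0) / 0.00124512 = 1661.289.
So the output code is 1661.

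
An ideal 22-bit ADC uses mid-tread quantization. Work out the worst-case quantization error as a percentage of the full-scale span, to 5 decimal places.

Rounding → worst-case error = ½ LSB = V_FS/2^23, so 100/8388608 = 1.19209e-05 % of full scale.

0.00001 %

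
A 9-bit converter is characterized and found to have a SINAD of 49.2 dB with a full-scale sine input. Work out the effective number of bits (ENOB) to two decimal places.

7.88 bits

ENOB = (SINAD − 1.76) / 6.02 = (49.2 − 1.76)/6.02 = 7.880.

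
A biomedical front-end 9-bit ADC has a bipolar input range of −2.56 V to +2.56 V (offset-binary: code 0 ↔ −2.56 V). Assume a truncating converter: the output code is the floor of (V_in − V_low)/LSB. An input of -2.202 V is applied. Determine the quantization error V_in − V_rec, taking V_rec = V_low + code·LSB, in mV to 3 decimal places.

One LSB is 5.12 V / 512 = 10.000 mV.
(V_in − V_low)/LSB = (-2.202 − (−2.56))/0.01 = 35.8000 → code 35 (floor).
Reconstructed: -2.21 V.
Difference: 0.008 V → 8.000 mV.

8.000 mV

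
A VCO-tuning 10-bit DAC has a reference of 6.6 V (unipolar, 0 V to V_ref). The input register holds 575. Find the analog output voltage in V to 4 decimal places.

LSB = 6.6 V / 2^10 = 6.445 mV.
V_out = 0 + 575 × 0.00644531 V = 3.70605 V.

3.7061 V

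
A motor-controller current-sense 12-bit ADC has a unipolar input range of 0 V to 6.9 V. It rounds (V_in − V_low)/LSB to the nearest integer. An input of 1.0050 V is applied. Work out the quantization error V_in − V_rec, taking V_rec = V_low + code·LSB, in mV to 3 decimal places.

Step size: 6.9 V ÷ 2^12 = 1.685 mV.
Scaled input = 596.5913 LSBs, so code = 597.
Reconstructed: 1.0056885 V.
V_in − V_rec = -0.000688477 V = -0.688 mV.

-0.688 mV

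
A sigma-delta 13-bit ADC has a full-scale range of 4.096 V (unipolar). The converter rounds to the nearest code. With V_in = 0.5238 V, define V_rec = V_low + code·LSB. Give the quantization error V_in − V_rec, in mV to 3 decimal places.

-0.200 mV

Step size: 4.096 V ÷ 2^13 = 0.500 mV.
Scaled input = 1047.6000 LSBs, so code = 1048.
V_rec = 0 + 1048·0.0005 = 0.524 V.
V_in − V_rec = -0.0002 V = -0.200 mV.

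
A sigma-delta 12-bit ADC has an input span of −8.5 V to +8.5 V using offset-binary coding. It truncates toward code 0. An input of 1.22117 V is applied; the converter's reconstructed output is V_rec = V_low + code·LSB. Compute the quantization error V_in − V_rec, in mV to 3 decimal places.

0.955 mV

Step size: 17 V ÷ 2^12 = 4.150 mV.
(V_in − V_low)/LSB = (1.22117 − (−8.5))/0.00415039 = 2342.2301 → code 2342 (floor).
Code 2342 maps back to (−8.5) + 2342×0.00415039 V = 1.2202148 V.
Difference: 0.000955156 V → 0.955 mV.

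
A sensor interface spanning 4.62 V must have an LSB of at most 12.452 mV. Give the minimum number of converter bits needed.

Number of steps required ≥ 4.62 V / 12.452 mV = 371.02.
Need 2^N ≥ 371.02; 2^8 = 256, 2^9 = 512.
Minimum N = 9.

9 bits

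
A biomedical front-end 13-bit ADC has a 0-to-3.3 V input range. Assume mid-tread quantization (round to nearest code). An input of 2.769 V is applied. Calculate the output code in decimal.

code 6874

LSB = 3.3 V / 8192 = 402.83 µV.
Input sits at 6873.833 steps above V_low.
Round → code 6874.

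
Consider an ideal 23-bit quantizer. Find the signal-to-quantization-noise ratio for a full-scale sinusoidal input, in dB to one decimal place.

SNR ≈ 6.02·N + 1.76 dB = 6.02·23 + 1.76 = 140.22 dB.

140.2 dB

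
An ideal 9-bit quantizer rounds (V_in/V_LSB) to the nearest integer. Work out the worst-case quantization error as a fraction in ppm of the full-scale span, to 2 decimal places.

Rounding → worst-case error = ½ LSB = V_FS/2^10, so 1e+06/1024 = 976.562 ppm of full scale.

976.56 ppm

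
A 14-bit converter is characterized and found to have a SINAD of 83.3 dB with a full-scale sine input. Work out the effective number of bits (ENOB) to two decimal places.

13.54 bits

ENOB = (SINAD − 1.76) / 6.02 = (83.3 − 1.76)/6.02 = 13.545.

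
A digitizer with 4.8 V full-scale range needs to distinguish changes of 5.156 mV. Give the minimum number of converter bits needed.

Number of steps required ≥ 4.8 V / 5.156 mV = 930.95.
Need 2^N ≥ 930.95; 2^9 = 512, 2^10 = 1024.
Minimum N = 10.

10 bits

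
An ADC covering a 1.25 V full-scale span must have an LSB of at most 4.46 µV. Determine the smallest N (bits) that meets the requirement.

19 bits

Number of steps required ≥ 1.25 V / 4.46 µV = 280269.06.
Need 2^N ≥ 280269.06; 2^18 = 262144, 2^19 = 524288.
Minimum N = 19.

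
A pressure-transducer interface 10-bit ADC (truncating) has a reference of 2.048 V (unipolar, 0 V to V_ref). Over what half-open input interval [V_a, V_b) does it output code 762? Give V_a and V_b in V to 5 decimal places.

[1.52400 V, 1.52600 V)

LSB = 2.048/2^10 = 2.000 mV.
V_a = V_low + 762·LSB = 1.524 V; V_b = V_low + 763·LSB = 1.526 V.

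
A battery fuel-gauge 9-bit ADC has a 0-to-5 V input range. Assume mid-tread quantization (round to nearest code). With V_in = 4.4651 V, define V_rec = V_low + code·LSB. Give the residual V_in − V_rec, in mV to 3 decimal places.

LSB = 5/2^9 = 9.766 mV.
(V_in − V_low)/LSB = (4.4651 − 0)/0.00976562 = 457.2262 → code 457 (round).
Reconstructed: 4.4628906 V.
Error = 4.4651 − 4.4628906 = 0.00220937 V = 2.209 mV.

2.209 mV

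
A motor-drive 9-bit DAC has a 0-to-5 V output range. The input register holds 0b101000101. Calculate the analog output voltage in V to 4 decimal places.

LSB = 5 V / 2^9 = 9.766 mV.
Code 0b101000101 = 325 decimal.
V_out = 0 + 325 × 0.00976562 V = 3.17383 V.

3.1738 V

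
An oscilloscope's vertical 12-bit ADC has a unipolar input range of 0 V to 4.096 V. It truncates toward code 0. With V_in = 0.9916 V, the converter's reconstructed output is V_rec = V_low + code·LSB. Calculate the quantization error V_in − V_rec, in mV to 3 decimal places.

One LSB is 4.096 V / 4096 = 1.000 mV.
(V_in − V_low)/LSB = (0.9916 − 0)/0.001 = 991.6000 → code 991 (floor).
Reconstructed: 0.991 V.
Error = 0.9916 − 0.991 = 0.0006 V = 0.600 mV.

0.600 mV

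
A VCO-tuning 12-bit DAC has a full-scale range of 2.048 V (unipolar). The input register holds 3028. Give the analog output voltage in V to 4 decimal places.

LSB = 2.048 V / 2^12 = 0.500 mV.
V_out = 0 + 3028 × 0.0005 V = 1.514 V.

1.5140 V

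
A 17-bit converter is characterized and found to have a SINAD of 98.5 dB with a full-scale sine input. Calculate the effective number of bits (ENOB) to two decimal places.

16.07 bits

ENOB = (SINAD − 1.76) / 6.02 = (98.5 − 1.76)/6.02 = 16.070.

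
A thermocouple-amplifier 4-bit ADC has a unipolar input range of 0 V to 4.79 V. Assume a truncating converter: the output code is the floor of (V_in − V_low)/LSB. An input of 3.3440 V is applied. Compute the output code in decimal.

With 16 levels over 4.79 V, one step is 299.375 mV.
(V_in − V_low)/LSB = (3.3440 − 0) / 0.299375 = 11.170.
So the output code is 11.

code 11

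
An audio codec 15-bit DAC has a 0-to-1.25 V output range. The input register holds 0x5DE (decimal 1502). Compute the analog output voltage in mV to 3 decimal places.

LSB = 1.25 V / 2^15 = 38.15 µV.
Code 0x5DE = 1502 decimal.
V_out = 0 + 1502 × 3.8147e-05 V = 0.0572968 V.
= 57.297 mV.

57.297 mV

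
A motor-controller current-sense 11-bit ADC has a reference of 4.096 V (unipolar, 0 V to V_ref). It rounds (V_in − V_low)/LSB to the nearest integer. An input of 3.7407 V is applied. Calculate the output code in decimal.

With 2048 levels over 4.096 V, one step is 2.000 mV.
(V_in − V_low)/LSB = (3.7407 − 0) / 0.002 = 1870.350.
round(1870.350) = 1870.

code 1870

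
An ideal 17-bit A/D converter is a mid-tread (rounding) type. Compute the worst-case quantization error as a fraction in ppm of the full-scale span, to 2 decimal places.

3.81 ppm

Rounding → worst-case error = ½ LSB = V_FS/2^18, so 1e+06/262144 = 3.8147 ppm of full scale.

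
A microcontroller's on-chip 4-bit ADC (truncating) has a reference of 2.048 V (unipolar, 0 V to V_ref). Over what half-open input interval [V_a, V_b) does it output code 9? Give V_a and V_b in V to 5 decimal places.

LSB = 2.048/2^4 = 128.000 mV.
V_a = V_low + 9·LSB = 1.152 V; V_b = V_low + 10·LSB = 1.28 V.

[1.15200 V, 1.28000 V)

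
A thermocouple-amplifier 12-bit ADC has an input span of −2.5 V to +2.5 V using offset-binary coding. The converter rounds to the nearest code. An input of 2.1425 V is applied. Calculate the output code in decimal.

With 4096 levels over 5 V, one step is 1.221 mV.
Input sits at 3803.136 steps above V_low.
round(3803.136) = 3803.

code 3803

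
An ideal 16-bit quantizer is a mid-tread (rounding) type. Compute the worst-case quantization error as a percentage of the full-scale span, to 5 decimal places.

0.00076 %

Rounding → worst-case error = ½ LSB = V_FS/2^17, so 100/131072 = 0.000762939 % of full scale.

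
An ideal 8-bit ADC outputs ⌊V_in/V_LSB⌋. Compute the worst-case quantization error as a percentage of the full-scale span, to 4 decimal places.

Truncating → worst-case error = 1 LSB = V_FS/2^8, so 100/256 = 0.390625 % of full scale.

0.3906 %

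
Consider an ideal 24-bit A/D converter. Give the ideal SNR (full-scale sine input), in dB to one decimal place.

SNR ≈ 6.02·N + 1.76 dB = 6.02·24 + 1.76 = 146.24 dB.

146.2 dB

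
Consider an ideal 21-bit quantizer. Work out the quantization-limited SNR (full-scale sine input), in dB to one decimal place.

128.2 dB

SNR ≈ 6.02·N + 1.76 dB = 6.02·21 + 1.76 = 128.18 dB.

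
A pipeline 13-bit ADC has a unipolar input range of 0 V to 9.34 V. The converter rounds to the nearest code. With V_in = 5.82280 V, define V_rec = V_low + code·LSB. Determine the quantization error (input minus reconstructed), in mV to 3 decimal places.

Step size: 9.34 V ÷ 2^13 = 1.140 mV.
(V_in − V_low)/LSB = (5.82280 − 0)/0.00114014 = 5107.1068 → code 5107 (round).
Code 5107 maps back to 0 + 5107×0.00114014 V = 5.8226782 V.
Error = 5.82280 − 5.8226782 = 0.000121777 V = 0.122 mV.

0.122 mV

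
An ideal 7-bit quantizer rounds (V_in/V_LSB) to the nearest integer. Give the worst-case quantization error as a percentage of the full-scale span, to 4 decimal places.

Rounding → worst-case error = ½ LSB = V_FS/2^8, so 100/256 = 0.390625 % of full scale.

0.3906 %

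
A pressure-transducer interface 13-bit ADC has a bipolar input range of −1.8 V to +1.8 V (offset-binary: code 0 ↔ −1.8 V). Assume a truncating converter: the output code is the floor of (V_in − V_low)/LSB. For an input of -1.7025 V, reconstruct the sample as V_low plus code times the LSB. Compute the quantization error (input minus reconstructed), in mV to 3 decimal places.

0.381 mV

Step size: 3.6 V ÷ 2^13 = 439.45 µV.
(-1.7025 − (−1.8))/0.000439453 = 221.8667; ⌊·⌋ gives code 221.
Code 221 maps back to (−1.8) + 221×0.000439453 V = -1.7028809 V.
V_in − V_rec = 0.000380859 V = 0.381 mV.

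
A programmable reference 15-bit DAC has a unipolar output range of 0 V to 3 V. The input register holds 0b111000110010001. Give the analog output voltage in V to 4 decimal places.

LSB = 3 V / 2^15 = 91.55 µV.
Code 0b111000110010001 = 29073 decimal.
V_out = 0 + 29073 × 9.15527e-05 V = 2.66171 V.

2.6617 V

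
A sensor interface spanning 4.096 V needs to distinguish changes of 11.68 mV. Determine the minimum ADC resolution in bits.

Number of steps required ≥ 4.096 V / 11.68 mV = 350.68.
Need 2^N ≥ 350.68; 2^8 = 256, 2^9 = 512.
Minimum N = 9.

9 bits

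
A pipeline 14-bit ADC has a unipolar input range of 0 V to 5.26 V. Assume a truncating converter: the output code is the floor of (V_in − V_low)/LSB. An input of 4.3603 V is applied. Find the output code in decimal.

With 16384 levels over 5.26 V, one step is 321.04 µV.
Input sits at 13581.588 steps above V_low.
So the output code is 13581.

code 13581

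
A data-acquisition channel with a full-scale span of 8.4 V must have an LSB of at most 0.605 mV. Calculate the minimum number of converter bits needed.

14 bits

Number of steps required ≥ 8.4 V / 0.605 mV = 13884.30.
Need 2^N ≥ 13884.30; 2^13 = 8192, 2^14 = 16384.
Minimum N = 14.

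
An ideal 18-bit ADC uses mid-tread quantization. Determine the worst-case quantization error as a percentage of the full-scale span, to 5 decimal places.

Rounding → worst-case error = ½ LSB = V_FS/2^19, so 100/524288 = 0.000190735 % of full scale.

0.00019 %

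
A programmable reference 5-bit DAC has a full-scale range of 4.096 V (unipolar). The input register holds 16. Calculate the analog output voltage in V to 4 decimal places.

2.0480 V

LSB = 4.096 V / 2^5 = 128.000 mV.
V_out = 0 + 16 × 0.128 V = 2.048 V.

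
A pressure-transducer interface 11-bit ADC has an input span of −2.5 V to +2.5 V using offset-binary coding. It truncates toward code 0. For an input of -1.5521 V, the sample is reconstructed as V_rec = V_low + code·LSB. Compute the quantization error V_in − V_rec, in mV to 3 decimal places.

LSB = 5/2^11 = 2.441 mV.
Scaled input = 388.2598 LSBs, so code = 388.
Code 388 maps back to (−2.5) + 388×0.00244141 V = -1.5527344 V.
Error = -1.5521 − (−1.5527344) = 0.000634375 V = 0.634 mV.

0.634 mV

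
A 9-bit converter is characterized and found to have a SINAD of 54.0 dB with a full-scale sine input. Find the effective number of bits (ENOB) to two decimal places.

ENOB = (SINAD − 1.76) / 6.02 = (54.0 − 1.76)/6.02 = 8.678.

8.68 bits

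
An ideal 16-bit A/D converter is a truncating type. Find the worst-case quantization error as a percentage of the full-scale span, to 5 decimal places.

Truncating → worst-case error = 1 LSB = V_FS/2^16, so 100/65536 = 0.00152588 % of full scale.

0.00153 %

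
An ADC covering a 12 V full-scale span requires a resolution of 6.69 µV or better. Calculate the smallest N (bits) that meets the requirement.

Number of steps required ≥ 12 V / 6.69 µV = 1793721.97.
Need 2^N ≥ 1793721.97; 2^20 = 1048576, 2^21 = 2097152.
Minimum N = 21.

21 bits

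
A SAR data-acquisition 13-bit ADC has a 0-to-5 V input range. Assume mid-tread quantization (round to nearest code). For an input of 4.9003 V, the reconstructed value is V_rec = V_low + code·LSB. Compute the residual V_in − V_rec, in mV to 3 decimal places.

LSB = 5/2^13 = 0.610 mV.
(V_in − V_low)/LSB = (4.9003 − 0)/0.000610352 = 8028.6515 → code 8029 (round).
V_rec = 0 + 8029·0.000610352 = 4.9005127 V.
V_in − V_rec = -0.000212695 V = -0.213 mV.

-0.213 mV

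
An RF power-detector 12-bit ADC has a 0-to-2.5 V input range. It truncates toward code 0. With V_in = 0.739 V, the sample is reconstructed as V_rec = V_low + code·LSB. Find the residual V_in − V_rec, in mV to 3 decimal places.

0.475 mV

Step size: 2.5 V ÷ 2^12 = 0.610 mV.
Scaled input = 1210.7776 LSBs, so code = 1210.
Code 1210 maps back to 0 + 1210×0.000610352 V = 0.73852539 V.
V_in − V_rec = 0.000474609 V = 0.475 mV.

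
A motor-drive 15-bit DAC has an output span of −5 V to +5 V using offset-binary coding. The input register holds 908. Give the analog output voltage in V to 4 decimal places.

-4.7229 V

LSB = 10 V / 2^15 = 305.18 µV.
V_out = (−5) + 908 × 0.000305176 V = -4.7229 V.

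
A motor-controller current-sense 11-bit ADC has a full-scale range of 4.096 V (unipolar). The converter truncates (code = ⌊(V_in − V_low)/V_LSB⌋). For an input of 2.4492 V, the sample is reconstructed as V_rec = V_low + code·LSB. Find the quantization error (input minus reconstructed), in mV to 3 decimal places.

LSB = 4.096/2^11 = 2.000 mV.
(V_in − V_low)/LSB = (2.4492 − 0)/0.002 = 1224.6000 → code 1224 (floor).
V_rec = 0 + 1224·0.002 = 2.448 V.
Error = 2.4492 − 2.448 = 0.0012 V = 1.200 mV.

1.200 mV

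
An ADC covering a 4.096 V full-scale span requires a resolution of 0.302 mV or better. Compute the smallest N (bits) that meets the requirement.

Number of steps required ≥ 4.096 V / 0.302 mV = 13562.91.
Need 2^N ≥ 13562.91; 2^13 = 8192, 2^14 = 16384.
Minimum N = 14.

14 bits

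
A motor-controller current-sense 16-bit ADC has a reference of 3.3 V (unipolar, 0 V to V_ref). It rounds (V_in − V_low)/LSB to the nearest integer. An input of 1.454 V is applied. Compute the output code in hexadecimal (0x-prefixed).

code 0x70CC (decimal 28876)

LSB = 3.3 V / 65536 = 50.35 µV.
(V_in − V_low)/LSB = (1.454 − 0) / 5.0354e-05 = 28875.559.
So the output code is 28876.
In hexadecimal (0x-prefixed): 0x70CC.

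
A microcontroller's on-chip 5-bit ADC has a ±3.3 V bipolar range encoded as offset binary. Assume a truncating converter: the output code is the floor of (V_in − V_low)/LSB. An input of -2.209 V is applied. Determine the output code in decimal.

code 5

Full-scale span = 6.6 V; LSB = 6.6/2^5 = 206.250 mV.
(-2.209 − (−3.3)) / 0.20625 = 5.290 LSBs.
So the output code is 5.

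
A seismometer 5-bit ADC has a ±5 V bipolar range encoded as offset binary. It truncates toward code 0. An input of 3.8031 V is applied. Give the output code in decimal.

code 28

Full-scale span = 10 V; LSB = 10/2^5 = 312.500 mV.
(3.8031 − (−5)) / 0.3125 = 28.170 LSBs.
So the output code is 28.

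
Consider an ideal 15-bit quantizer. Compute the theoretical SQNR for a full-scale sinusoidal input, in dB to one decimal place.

92.1 dB

SNR ≈ 6.02·N + 1.76 dB = 6.02·15 + 1.76 = 92.06 dB.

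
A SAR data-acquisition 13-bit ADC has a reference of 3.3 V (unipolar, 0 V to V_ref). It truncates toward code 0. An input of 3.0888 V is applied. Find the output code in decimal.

code 7667

LSB = 3.3 V / 8192 = 402.83 µV.
(V_in − V_low)/LSB = (3.0888 − 0) / 0.000402832 = 7667.712.
⌊·⌋(7667.712) = 7667.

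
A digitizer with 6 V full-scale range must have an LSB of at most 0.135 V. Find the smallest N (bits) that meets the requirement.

Number of steps required ≥ 6 V / 0.135 V = 44.44.
Need 2^N ≥ 44.44; 2^5 = 32, 2^6 = 64.
Minimum N = 6.

6 bits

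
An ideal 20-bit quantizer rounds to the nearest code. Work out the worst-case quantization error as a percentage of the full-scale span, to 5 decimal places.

0.00005 %

Rounding → worst-case error = ½ LSB = V_FS/2^21, so 100/2097152 = 4.76837e-05 % of full scale.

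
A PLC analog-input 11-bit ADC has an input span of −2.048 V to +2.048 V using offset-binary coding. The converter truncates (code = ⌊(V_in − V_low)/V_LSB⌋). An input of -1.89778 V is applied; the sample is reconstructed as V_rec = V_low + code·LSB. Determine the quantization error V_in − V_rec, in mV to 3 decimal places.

Step size: 4.096 V ÷ 2^11 = 2.000 mV.
Scaled input = 75.1100 LSBs, so code = 75.
V_rec = (−2.048) + 75·0.002 = -1.898 V.
Difference: 0.00022 V → 0.220 mV.

0.220 mV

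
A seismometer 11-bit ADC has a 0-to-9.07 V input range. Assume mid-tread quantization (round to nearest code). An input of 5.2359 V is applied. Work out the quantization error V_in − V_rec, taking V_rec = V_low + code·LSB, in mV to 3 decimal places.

1.164 mV

Step size: 9.07 V ÷ 2^11 = 4.429 mV.
Scaled input = 1182.2628 LSBs, so code = 1182.
V_rec = 0 + 1182·0.00442871 = 5.2347363 V.
Error = 5.2359 − 5.2347363 = 0.00116367 V = 1.164 mV.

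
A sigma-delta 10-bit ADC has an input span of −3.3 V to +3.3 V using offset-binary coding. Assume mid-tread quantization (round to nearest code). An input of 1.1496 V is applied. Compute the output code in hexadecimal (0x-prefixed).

LSB = 6.6 V / 1024 = 6.445 mV.
(1.1496 − (−3.3)) / 0.00644531 = 690.362 LSBs.
round(690.362) = 690.
In hexadecimal (0x-prefixed): 0x2B2.

code 0x2B2 (decimal 690)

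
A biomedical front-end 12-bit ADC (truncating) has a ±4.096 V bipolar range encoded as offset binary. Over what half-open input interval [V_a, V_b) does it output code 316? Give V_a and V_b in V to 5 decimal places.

[-3.46400 V, -3.46200 V)

LSB = 8.192/2^12 = 2.000 mV.
V_a = V_low + 316·LSB = -3.464 V; V_b = V_low + 317·LSB = -3.462 V.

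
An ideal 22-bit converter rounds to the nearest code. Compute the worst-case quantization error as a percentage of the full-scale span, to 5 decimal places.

Rounding → worst-case error = ½ LSB = V_FS/2^23, so 100/8388608 = 1.19209e-05 % of full scale.

0.00001 %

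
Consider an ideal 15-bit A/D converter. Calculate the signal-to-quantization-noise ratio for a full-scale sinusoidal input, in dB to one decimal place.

92.1 dB

SNR ≈ 6.02·N + 1.76 dB = 6.02·15 + 1.76 = 92.06 dB.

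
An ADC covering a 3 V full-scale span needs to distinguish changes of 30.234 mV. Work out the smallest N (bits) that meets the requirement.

7 bits

Number of steps required ≥ 3 V / 30.234 mV = 99.23.
Need 2^N ≥ 99.23; 2^6 = 64, 2^7 = 128.
Minimum N = 7.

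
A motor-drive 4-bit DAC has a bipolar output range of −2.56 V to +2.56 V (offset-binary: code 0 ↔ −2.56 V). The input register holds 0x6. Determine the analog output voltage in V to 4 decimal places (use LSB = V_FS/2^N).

LSB = 5.12 V / 2^4 = 320.000 mV.
Code 0x6 = 6 decimal.
V_out = (−2.56) + 6 × 0.32 V = -0.64 V.

-0.6400 V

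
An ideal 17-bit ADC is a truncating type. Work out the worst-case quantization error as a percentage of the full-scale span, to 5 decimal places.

0.00076 %

Truncating → worst-case error = 1 LSB = V_FS/2^17, so 100/131072 = 0.000762939 % of full scale.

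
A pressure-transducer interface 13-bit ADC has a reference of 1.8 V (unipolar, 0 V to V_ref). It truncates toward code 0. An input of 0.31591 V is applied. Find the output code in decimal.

code 1437

LSB = 1.8 V / 8192 = 219.73 µV.
(V_in − V_low)/LSB = (0.31591 − 0) / 0.000219727 = 1437.742.
So the output code is 1437.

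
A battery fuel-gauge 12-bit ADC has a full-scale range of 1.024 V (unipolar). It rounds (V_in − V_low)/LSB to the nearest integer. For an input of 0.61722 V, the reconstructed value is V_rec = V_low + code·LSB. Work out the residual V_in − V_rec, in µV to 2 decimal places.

LSB = 1.024/2^12 = 250.00 µV.
Scaled input = 2468.8800 LSBs, so code = 2469.
V_rec = 0 + 2469·0.00025 = 0.61725 V.
Error = 0.61722 − 0.61725 = -3e-05 V = -30.00 µV.

-30.00 µV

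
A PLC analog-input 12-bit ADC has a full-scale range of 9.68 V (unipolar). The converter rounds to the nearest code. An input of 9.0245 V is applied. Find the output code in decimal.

code 3819

Full-scale span = 9.68 V; LSB = 9.68/2^12 = 2.363 mV.
Input sits at 3818.631 steps above V_low.
round(3818.631) = 3819.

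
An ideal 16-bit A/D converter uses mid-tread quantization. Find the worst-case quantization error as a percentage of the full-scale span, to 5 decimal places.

Rounding → worst-case error = ½ LSB = V_FS/2^17, so 100/131072 = 0.000762939 % of full scale.

0.00076 %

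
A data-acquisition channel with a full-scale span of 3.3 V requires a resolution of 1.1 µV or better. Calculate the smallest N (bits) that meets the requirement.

Number of steps required ≥ 3.3 V / 1.1 µV = 3000000.00.
Need 2^N ≥ 3000000.00; 2^21 = 2097152, 2^22 = 4194304.
Minimum N = 22.

22 bits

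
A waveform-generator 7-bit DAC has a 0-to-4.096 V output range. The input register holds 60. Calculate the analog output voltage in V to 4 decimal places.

LSB = 4.096 V / 2^7 = 32.000 mV.
V_out = 0 + 60 × 0.032 V = 1.92 V.

1.9200 V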